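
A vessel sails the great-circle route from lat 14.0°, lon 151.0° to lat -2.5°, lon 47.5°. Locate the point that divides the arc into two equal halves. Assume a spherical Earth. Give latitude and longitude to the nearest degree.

Convert each endpoint to a unit vector on the sphere (x = cos φ cos λ, y = cos φ sin λ, z = sin φ).
The central angle between the endpoints is δ = arccos(p₁·p₂) ≈ 1.810 rad (103.7°).
Interpolate at f = 1/2 with slerp weights a = sin((1−f)δ)/sin δ ≈ 0.809, b = sin(fδ)/sin δ ≈ 0.809.
p = a·p₁ + b·p₂ ≈ (-0.141, 0.977, 0.161); φ = arcsin(p_z) ≈ 9.24°, λ = atan2(p_y, p_x) ≈ 98.19°.

≈ lat 9°, lon 98°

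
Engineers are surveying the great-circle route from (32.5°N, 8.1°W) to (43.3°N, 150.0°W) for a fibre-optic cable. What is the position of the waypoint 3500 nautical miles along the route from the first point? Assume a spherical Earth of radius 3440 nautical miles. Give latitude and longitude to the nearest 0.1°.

Convert each endpoint to a unit vector on the sphere (x = cos φ cos λ, y = cos φ sin λ, z = sin φ).
The central angle between the endpoints is δ = arccos(p₁·p₂) ≈ 1.686 rad (96.6°). The total great-circle distance is δ·R ≈ 1.686 × 3440 ≈ 5798 nmi, so the target fraction is f = 3500/5798 ≈ 0.604.
Interpolate at f ≈ 0.604 with slerp weights a = sin((1−f)δ)/sin δ ≈ 0.624, b = sin(fδ)/sin δ ≈ 0.856.
p = a·p₁ + b·p₂ ≈ (-0.019, -0.386, 0.922); φ = arcsin(p_z) ≈ 67.28°, λ = atan2(p_y, p_x) ≈ -92.83°.

≈ (67.3°N, 92.8°W)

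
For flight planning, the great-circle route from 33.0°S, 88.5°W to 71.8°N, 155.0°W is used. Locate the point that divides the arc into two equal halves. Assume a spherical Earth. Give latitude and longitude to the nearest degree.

The haversine formula gives a central angle δ ≈ 1.996 rad (114.4°) between the endpoints.
Interpolate at f = 1/2 with slerp weights a = sin((1−f)δ)/sin δ ≈ 0.923, b = sin(fδ)/sin δ ≈ 0.923.
p = a·p₁ + b·p₂ ≈ (-0.241, -0.896, 0.374); φ = arcsin(p_z) ≈ 21.97°, λ = atan2(p_y, p_x) ≈ -105.06°.

≈ 22°N, 105°W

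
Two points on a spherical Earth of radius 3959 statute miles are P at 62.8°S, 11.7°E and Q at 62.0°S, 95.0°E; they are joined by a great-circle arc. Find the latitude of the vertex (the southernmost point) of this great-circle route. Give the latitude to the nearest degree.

≈ 69°S

The great circle lies in the plane with unit normal n̂ = (p₁ × p₂)/|p₁ × p₂|.
Here n̂_z ≈ +0.364; the vertex latitude is φ_max = arccos|n̂_z| ≈ 68.7°.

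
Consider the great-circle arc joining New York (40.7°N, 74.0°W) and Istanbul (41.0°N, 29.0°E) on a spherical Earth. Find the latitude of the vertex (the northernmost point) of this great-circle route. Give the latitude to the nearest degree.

The great circle lies in the plane with unit normal n̂ = (p₁ × p₂)/|p₁ × p₂|.
Here n̂_z ≈ +0.584; the vertex latitude is φ_max = arccos|n̂_z| ≈ 54.2°.

≈ 54°N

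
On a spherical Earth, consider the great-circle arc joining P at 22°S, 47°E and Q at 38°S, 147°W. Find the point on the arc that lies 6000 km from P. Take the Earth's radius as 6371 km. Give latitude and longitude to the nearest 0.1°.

≈ 72.2°S, 82.1°E

From cos δ = sin φ₁ sin φ₂ + cos φ₁ cos φ₂ cos Δλ, the central angle is δ ≈ 2.070 rad (118.6°). The total great-circle distance is δ·R ≈ 2.070 × 6371 ≈ 13185 km, so the target fraction is f = 6000/13185 ≈ 0.455.
Interpolate at f ≈ 0.455 with slerp weights a = sin((1−f)δ)/sin δ ≈ 1.029, b = sin(fδ)/sin δ ≈ 0.921.
p = a·p₁ + b·p₂ ≈ (0.042, 0.302, -0.952); φ = arcsin(p_z) ≈ -72.22°, λ = atan2(p_y, p_x) ≈ 82.09°.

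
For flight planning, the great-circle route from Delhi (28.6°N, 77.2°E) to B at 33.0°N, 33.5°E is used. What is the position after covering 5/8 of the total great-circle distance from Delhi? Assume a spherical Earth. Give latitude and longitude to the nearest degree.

Write both endpoints as unit vectors p₁, p₂ with components (cos φ cos λ, cos φ sin λ, sin φ).
The central angle between the endpoints is δ = arccos(p₁·p₂) ≈ 0.655 rad (37.5°).
Interpolate at f = 5/8 with slerp weights a = sin((1−f)δ)/sin δ ≈ 0.399, b = sin(fδ)/sin δ ≈ 0.653.
p = a·p₁ + b·p₂ ≈ (0.535, 0.644, 0.547); φ = arcsin(p_z) ≈ 33.16°, λ = atan2(p_y, p_x) ≈ 50.31°.

≈ 33°N, 50°E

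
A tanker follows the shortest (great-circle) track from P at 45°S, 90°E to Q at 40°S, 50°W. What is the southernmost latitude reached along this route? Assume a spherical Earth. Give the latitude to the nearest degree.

≈ 70°S

The great circle lies in the plane with unit normal n̂ = (p₁ × p₂)/|p₁ × p₂|.
Here n̂_z ≈ -0.348; the vertex latitude is φ_max = arccos|n̂_z| ≈ 69.6°.
Check via Clairaut: cos φ_max = |cos φ₁| · sin C = cos(45.0°)·sin(150.5°) ≈ 0.348, again giving ≈ 69.6°.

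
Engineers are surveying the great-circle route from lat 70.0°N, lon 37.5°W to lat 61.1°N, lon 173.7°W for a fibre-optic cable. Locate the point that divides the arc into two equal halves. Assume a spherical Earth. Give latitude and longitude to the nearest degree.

From cos δ = sin φ₁ sin φ₂ + cos φ₁ cos φ₂ cos Δλ, the central angle is δ ≈ 0.791 rad (45.3°).
Interpolate at f = 1/2 with slerp weights a = sin((1−f)δ)/sin δ ≈ 0.542, b = sin(fδ)/sin δ ≈ 0.542.
p = a·p₁ + b·p₂ ≈ (-0.113, -0.142, 0.983); φ = arcsin(p_z) ≈ 79.56°, λ = atan2(p_y, p_x) ≈ -128.66°.

≈ lat 80°N, lon 129°W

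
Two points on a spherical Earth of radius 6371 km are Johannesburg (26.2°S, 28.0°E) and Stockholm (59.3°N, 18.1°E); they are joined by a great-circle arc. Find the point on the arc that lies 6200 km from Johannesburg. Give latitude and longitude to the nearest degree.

Convert each endpoint to a unit vector on the sphere (x = cos φ cos λ, y = cos φ sin λ, z = sin φ).
The central angle between the endpoints is δ = arccos(p₁·p₂) ≈ 1.499 rad (85.9°). The total great-circle distance is δ·R ≈ 1.499 × 6371 ≈ 9551 km, so the target fraction is f = 6200/9551 ≈ 0.649.
Interpolate at f ≈ 0.649 with slerp weights a = sin((1−f)δ)/sin δ ≈ 0.503, b = sin(fδ)/sin δ ≈ 0.829.
p = a·p₁ + b·p₂ ≈ (0.801, 0.343, 0.490); φ = arcsin(p_z) ≈ 29.37°, λ = atan2(p_y, p_x) ≈ 23.21°.

≈ 29°N, 23°E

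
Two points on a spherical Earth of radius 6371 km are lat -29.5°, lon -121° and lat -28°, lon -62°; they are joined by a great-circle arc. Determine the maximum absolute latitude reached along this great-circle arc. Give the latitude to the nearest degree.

The great circle lies in the plane with unit normal n̂ = (p₁ × p₂)/|p₁ × p₂|.
Here n̂_z ≈ +0.846; the vertex latitude is φ_max = arccos|n̂_z| ≈ 32.3°.
Check via Clairaut: cos φ_max = |cos φ₁| · sin C = cos(29.5°)·sin(103.7°) ≈ 0.846, again giving ≈ 32.3°.

≈ -32°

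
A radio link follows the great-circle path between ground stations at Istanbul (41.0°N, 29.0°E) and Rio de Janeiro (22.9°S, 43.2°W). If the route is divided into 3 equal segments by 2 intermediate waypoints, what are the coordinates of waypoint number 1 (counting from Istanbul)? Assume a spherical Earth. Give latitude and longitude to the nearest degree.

≈ (22°N, 0°E)

Convert each endpoint to a unit vector on the sphere (x = cos φ cos λ, y = cos φ sin λ, z = sin φ).
The central angle between the endpoints is δ = arccos(p₁·p₂) ≈ 1.614 rad (92.5°).
Interpolate at f = 1/3 with slerp weights a = sin((1−f)δ)/sin δ ≈ 0.881, b = sin(fδ)/sin δ ≈ 0.513.
p = a·p₁ + b·p₂ ≈ (0.926, -0.001, 0.378); φ = arcsin(p_z) ≈ 22.23°, λ = atan2(p_y, p_x) ≈ -0.07°.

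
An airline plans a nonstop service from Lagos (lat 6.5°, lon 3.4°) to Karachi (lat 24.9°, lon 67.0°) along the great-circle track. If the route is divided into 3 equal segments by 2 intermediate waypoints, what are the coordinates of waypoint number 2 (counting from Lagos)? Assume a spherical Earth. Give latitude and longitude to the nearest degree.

From cos δ = sin φ₁ sin φ₂ + cos φ₁ cos φ₂ cos Δλ, the central angle is δ ≈ 1.106 rad (63.4°).
Interpolate at f = 2/3 with slerp weights a = sin((1−f)δ)/sin δ ≈ 0.403, b = sin(fδ)/sin δ ≈ 0.752.
p = a·p₁ + b·p₂ ≈ (0.666, 0.652, 0.362); φ = arcsin(p_z) ≈ 21.24°, λ = atan2(p_y, p_x) ≈ 44.36°.

≈ lat 21°, lon 44°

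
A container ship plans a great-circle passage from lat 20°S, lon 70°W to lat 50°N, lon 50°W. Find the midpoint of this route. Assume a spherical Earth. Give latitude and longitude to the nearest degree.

≈ lat 15°N, lon 62°W

Convert each endpoint to a unit vector on the sphere (x = cos φ cos λ, y = cos φ sin λ, z = sin φ).
The central angle between the endpoints is δ = arccos(p₁·p₂) ≈ 1.260 rad (72.2°).
Interpolate at f = 1/2 with slerp weights a = sin((1−f)δ)/sin δ ≈ 0.619, b = sin(fδ)/sin δ ≈ 0.619.
p = a·p₁ + b·p₂ ≈ (0.455, -0.851, 0.262); φ = arcsin(p_z) ≈ 15.21°, λ = atan2(p_y, p_x) ≈ -61.89°.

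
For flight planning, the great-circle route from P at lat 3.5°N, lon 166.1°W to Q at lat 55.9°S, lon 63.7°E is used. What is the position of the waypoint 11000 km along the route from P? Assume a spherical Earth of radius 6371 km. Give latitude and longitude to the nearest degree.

≈ lat 62°S, lon 92°E

From cos δ = sin φ₁ sin φ₂ + cos φ₁ cos φ₂ cos Δλ, the central angle is δ ≈ 1.995 rad (114.3°). The total great-circle distance is δ·R ≈ 1.995 × 6371 ≈ 12711 km, so the target fraction is f = 11000/12711 ≈ 0.865.
Interpolate at f ≈ 0.865 with slerp weights a = sin((1−f)δ)/sin δ ≈ 0.291, b = sin(fδ)/sin δ ≈ 1.084.
p = a·p₁ + b·p₂ ≈ (-0.013, 0.475, -0.880); φ = arcsin(p_z) ≈ -61.63°, λ = atan2(p_y, p_x) ≈ 91.55°.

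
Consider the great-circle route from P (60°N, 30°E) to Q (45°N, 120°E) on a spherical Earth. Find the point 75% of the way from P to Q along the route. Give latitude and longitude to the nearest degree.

≈ (54°N, 106°E)

Write both endpoints as unit vectors p₁, p₂ with components (cos φ cos λ, cos φ sin λ, sin φ).
The central angle between the endpoints is δ = arccos(p₁·p₂) ≈ 0.912 rad (52.2°).
Interpolate at f = 0.75 with slerp weights a = sin((1−f)δ)/sin δ ≈ 0.286, b = sin(fδ)/sin δ ≈ 0.799.
p = a·p₁ + b·p₂ ≈ (-0.159, 0.561, 0.813); φ = arcsin(p_z) ≈ 54.35°, λ = atan2(p_y, p_x) ≈ 105.81°.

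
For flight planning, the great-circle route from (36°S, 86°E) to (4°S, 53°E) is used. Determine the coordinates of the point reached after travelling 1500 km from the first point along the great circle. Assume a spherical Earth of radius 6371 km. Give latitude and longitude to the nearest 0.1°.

≈ (27.0°S, 74.2°E)

The haversine formula gives a central angle δ ≈ 0.770 rad (44.1°) between the endpoints. The total great-circle distance is δ·R ≈ 0.770 × 6371 ≈ 4906 km, so the target fraction is f = 1500/4906 ≈ 0.306.
Interpolate at f ≈ 0.306 with slerp weights a = sin((1−f)δ)/sin δ ≈ 0.732, b = sin(fδ)/sin δ ≈ 0.335.
p = a·p₁ + b·p₂ ≈ (0.242, 0.858, -0.454); φ = arcsin(p_z) ≈ -26.97°, λ = atan2(p_y, p_x) ≈ 74.21°.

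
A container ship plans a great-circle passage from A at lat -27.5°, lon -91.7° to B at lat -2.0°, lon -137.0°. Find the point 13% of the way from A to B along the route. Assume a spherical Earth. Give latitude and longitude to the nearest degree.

The haversine formula gives a central angle δ ≈ 0.877 rad (50.2°) between the endpoints.
Interpolate at f = 0.13 with slerp weights a = sin((1−f)δ)/sin δ ≈ 0.899, b = sin(fδ)/sin δ ≈ 0.148.
p = a·p₁ + b·p₂ ≈ (-0.132, -0.898, -0.420); φ = arcsin(p_z) ≈ -24.85°, λ = atan2(p_y, p_x) ≈ -98.35°.

≈ lat -25°, lon -98°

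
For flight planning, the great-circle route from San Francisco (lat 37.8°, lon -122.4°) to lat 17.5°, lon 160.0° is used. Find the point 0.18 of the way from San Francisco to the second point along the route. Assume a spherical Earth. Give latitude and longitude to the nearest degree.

Write both endpoints as unit vectors p₁, p₂ with components (cos φ cos λ, cos φ sin λ, sin φ).
The central angle between the endpoints is δ = arccos(p₁·p₂) ≈ 1.217 rad (69.7°).
Interpolate at f = 0.18 with slerp weights a = sin((1−f)δ)/sin δ ≈ 0.896, b = sin(fδ)/sin δ ≈ 0.232.
p = a·p₁ + b·p₂ ≈ (-0.587, -0.522, 0.619); φ = arcsin(p_z) ≈ 38.23°, λ = atan2(p_y, p_x) ≈ -138.35°.

≈ lat 38°, lon -138°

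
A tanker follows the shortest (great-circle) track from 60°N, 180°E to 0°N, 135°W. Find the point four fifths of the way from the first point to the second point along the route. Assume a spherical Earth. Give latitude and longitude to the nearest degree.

≈ 13°N, 140°W

Convert each endpoint to a unit vector on the sphere (x = cos φ cos λ, y = cos φ sin λ, z = sin φ).
The central angle between the endpoints is δ = arccos(p₁·p₂) ≈ 1.209 rad (69.3°).
Interpolate at f = 4/5 with slerp weights a = sin((1−f)δ)/sin δ ≈ 0.256, b = sin(fδ)/sin δ ≈ 0.880.
p = a·p₁ + b·p₂ ≈ (-0.751, -0.623, 0.222); φ = arcsin(p_z) ≈ 12.81°, λ = atan2(p_y, p_x) ≈ -140.33°.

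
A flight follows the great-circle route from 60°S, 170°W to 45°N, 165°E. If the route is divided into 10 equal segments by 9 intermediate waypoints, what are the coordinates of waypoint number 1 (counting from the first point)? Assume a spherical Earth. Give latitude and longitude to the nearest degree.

Write both endpoints as unit vectors p₁, p₂ with components (cos φ cos λ, cos φ sin λ, sin φ).
The central angle between the endpoints is δ = arccos(p₁·p₂) ≈ 1.867 rad (107.0°).
Interpolate at f = 1/10 with slerp weights a = sin((1−f)δ)/sin δ ≈ 1.039, b = sin(fδ)/sin δ ≈ 0.194.
p = a·p₁ + b·p₂ ≈ (-0.644, -0.055, -0.763); φ = arcsin(p_z) ≈ -49.71°, λ = atan2(p_y, p_x) ≈ -175.15°.

≈ 50°S, 175°W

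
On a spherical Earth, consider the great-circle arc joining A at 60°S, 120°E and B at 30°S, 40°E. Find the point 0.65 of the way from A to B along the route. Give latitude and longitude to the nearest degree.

≈ 46°S, 57°E

From cos δ = sin φ₁ sin φ₂ + cos φ₁ cos φ₂ cos Δλ, the central angle is δ ≈ 1.038 rad (59.5°).
Interpolate at f = 0.65 with slerp weights a = sin((1−f)δ)/sin δ ≈ 0.413, b = sin(fδ)/sin δ ≈ 0.725.
p = a·p₁ + b·p₂ ≈ (0.378, 0.582, -0.720); φ = arcsin(p_z) ≈ -46.04°, λ = atan2(p_y, p_x) ≈ 57.01°.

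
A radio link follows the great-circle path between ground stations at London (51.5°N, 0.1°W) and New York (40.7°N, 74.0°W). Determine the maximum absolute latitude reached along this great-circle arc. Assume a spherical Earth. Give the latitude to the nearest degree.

The great circle lies in the plane with unit normal n̂ = (p₁ × p₂)/|p₁ × p₂|.
Here n̂_z ≈ -0.591; the vertex latitude is φ_max = arccos|n̂_z| ≈ 53.8°.
Check via Clairaut: cos φ_max = |cos φ₁| · sin C = cos(51.5°)·sin(71.7°) ≈ 0.591, again giving ≈ 53.8°.

≈ 54°N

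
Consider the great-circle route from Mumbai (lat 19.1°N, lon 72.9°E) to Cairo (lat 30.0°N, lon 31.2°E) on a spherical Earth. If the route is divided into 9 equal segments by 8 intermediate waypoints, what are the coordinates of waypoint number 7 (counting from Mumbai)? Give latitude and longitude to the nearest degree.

Write both endpoints as unit vectors p₁, p₂ with components (cos φ cos λ, cos φ sin λ, sin φ).
The central angle between the endpoints is δ = arccos(p₁·p₂) ≈ 0.685 rad (39.2°).
Interpolate at f = 7/9 with slerp weights a = sin((1−f)δ)/sin δ ≈ 0.240, b = sin(fδ)/sin δ ≈ 0.803.
p = a·p₁ + b·p₂ ≈ (0.661, 0.577, 0.480); φ = arcsin(p_z) ≈ 28.67°, λ = atan2(p_y, p_x) ≈ 41.09°.

≈ lat 29°N, lon 41°E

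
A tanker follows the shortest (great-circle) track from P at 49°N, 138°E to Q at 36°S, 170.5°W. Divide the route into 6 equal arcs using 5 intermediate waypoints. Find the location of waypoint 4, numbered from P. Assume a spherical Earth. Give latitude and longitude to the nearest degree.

Write both endpoints as unit vectors p₁, p₂ with components (cos φ cos λ, cos φ sin λ, sin φ).
The central angle between the endpoints is δ = arccos(p₁·p₂) ≈ 1.684 rad (96.5°).
Interpolate at f = 4/6 with slerp weights a = sin((1−f)δ)/sin δ ≈ 0.536, b = sin(fδ)/sin δ ≈ 0.907.
p = a·p₁ + b·p₂ ≈ (-0.985, 0.114, -0.129); φ = arcsin(p_z) ≈ -7.40°, λ = atan2(p_y, p_x) ≈ 173.39°.

≈ 7°S, 173°E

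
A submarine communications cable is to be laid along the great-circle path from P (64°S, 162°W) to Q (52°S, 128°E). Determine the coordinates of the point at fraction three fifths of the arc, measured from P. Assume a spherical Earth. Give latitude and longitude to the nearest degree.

≈ (61°S, 149°E)

Convert each endpoint to a unit vector on the sphere (x = cos φ cos λ, y = cos φ sin λ, z = sin φ).
The central angle between the endpoints is δ = arccos(p₁·p₂) ≈ 0.643 rad (36.8°).
Interpolate at f = 3/5 with slerp weights a = sin((1−f)δ)/sin δ ≈ 0.424, b = sin(fδ)/sin δ ≈ 0.628.
p = a·p₁ + b·p₂ ≈ (-0.415, 0.247, -0.876); φ = arcsin(p_z) ≈ -61.14°, λ = atan2(p_y, p_x) ≈ 149.22°.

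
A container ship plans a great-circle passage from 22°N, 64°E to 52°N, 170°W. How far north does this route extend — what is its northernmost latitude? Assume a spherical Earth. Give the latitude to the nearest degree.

The great circle lies in the plane with unit normal n̂ = (p₁ × p₂)/|p₁ × p₂|.
Here n̂_z ≈ +0.462; the vertex latitude is φ_max = arccos|n̂_z| ≈ 62.5°.
Check via Clairaut: cos φ_max = |cos φ₁| · sin C = cos(22.0°)·sin(29.9°) ≈ 0.462, again giving ≈ 62.5°.

≈ 62°N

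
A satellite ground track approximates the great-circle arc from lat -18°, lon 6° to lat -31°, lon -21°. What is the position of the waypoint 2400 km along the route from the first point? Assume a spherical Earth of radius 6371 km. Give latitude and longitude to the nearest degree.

≈ lat -29°, lon -15°

From cos δ = sin φ₁ sin φ₂ + cos φ₁ cos φ₂ cos Δλ, the central angle is δ ≈ 0.483 rad (27.7°). The total great-circle distance is δ·R ≈ 0.483 × 6371 ≈ 3078 km, so the target fraction is f = 2400/3078 ≈ 0.780.
Interpolate at f ≈ 0.780 with slerp weights a = sin((1−f)δ)/sin δ ≈ 0.229, b = sin(fδ)/sin δ ≈ 0.792.
p = a·p₁ + b·p₂ ≈ (0.850, -0.220, -0.478); φ = arcsin(p_z) ≈ -28.59°, λ = atan2(p_y, p_x) ≈ -14.54°.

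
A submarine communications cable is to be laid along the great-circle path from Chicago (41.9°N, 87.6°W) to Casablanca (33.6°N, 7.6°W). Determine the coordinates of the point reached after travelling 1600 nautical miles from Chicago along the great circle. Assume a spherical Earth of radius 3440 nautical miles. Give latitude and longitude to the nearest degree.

≈ 46°N, 51°W

From cos δ = sin φ₁ sin φ₂ + cos φ₁ cos φ₂ cos Δλ, the central angle is δ ≈ 1.073 rad (61.5°). The total great-circle distance is δ·R ≈ 1.073 × 3440 ≈ 3692 nmi, so the target fraction is f = 1600/3692 ≈ 0.433.
Interpolate at f ≈ 0.433 with slerp weights a = sin((1−f)δ)/sin δ ≈ 0.650, b = sin(fδ)/sin δ ≈ 0.510.
p = a·p₁ + b·p₂ ≈ (0.442, -0.540, 0.717); φ = arcsin(p_z) ≈ 45.78°, λ = atan2(p_y, p_x) ≈ -50.71°.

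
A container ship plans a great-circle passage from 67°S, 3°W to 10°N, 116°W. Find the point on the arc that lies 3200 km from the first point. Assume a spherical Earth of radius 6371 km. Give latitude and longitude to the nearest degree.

Convert each endpoint to a unit vector on the sphere (x = cos φ cos λ, y = cos φ sin λ, z = sin φ).
The central angle between the endpoints is δ = arccos(p₁·p₂) ≈ 1.886 rad (108.1°). The total great-circle distance is δ·R ≈ 1.886 × 6371 ≈ 12017 km, so the target fraction is f = 3200/12017 ≈ 0.266.
Interpolate at f ≈ 0.266 with slerp weights a = sin((1−f)δ)/sin δ ≈ 1.034, b = sin(fδ)/sin δ ≈ 0.506.
p = a·p₁ + b·p₂ ≈ (0.185, -0.469, -0.863); φ = arcsin(p_z) ≈ -59.71°, λ = atan2(p_y, p_x) ≈ -68.52°.

≈ 60°S, 69°W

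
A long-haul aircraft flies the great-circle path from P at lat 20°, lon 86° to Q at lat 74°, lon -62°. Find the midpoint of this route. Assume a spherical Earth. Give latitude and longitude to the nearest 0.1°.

Convert each endpoint to a unit vector on the sphere (x = cos φ cos λ, y = cos φ sin λ, z = sin φ).
The central angle between the endpoints is δ = arccos(p₁·p₂) ≈ 1.461 rad (83.7°).
Interpolate at f = 1/2 with slerp weights a = sin((1−f)δ)/sin δ ≈ 0.671, b = sin(fδ)/sin δ ≈ 0.671.
p = a·p₁ + b·p₂ ≈ (0.131, 0.466, 0.875); φ = arcsin(p_z) ≈ 61.05°, λ = atan2(p_y, p_x) ≈ 74.31°.

≈ lat 61.1°, lon 74.3°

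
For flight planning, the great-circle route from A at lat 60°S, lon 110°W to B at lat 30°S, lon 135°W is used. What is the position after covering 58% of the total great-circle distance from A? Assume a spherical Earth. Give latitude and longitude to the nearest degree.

≈ lat 43°S, lon 128°W

Convert each endpoint to a unit vector on the sphere (x = cos φ cos λ, y = cos φ sin λ, z = sin φ).
The central angle between the endpoints is δ = arccos(p₁·p₂) ≈ 0.600 rad (34.4°).
Interpolate at f = 0.58 with slerp weights a = sin((1−f)δ)/sin δ ≈ 0.442, b = sin(fδ)/sin δ ≈ 0.604.
p = a·p₁ + b·p₂ ≈ (-0.445, -0.577, -0.684); φ = arcsin(p_z) ≈ -43.19°, λ = atan2(p_y, p_x) ≈ -127.65°.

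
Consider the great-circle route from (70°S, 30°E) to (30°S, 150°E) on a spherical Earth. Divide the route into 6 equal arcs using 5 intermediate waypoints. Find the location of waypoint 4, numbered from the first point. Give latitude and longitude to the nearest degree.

Convert each endpoint to a unit vector on the sphere (x = cos φ cos λ, y = cos φ sin λ, z = sin φ).
The central angle between the endpoints is δ = arccos(p₁·p₂) ≈ 1.243 rad (71.2°).
Interpolate at f = 4/6 with slerp weights a = sin((1−f)δ)/sin δ ≈ 0.425, b = sin(fδ)/sin δ ≈ 0.779.
p = a·p₁ + b·p₂ ≈ (-0.458, 0.410, -0.789); φ = arcsin(p_z) ≈ -52.08°, λ = atan2(p_y, p_x) ≈ 138.17°.

≈ (52°S, 138°E)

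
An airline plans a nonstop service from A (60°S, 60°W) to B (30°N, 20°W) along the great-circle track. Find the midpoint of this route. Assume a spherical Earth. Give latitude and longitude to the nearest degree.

≈ (16°S, 34°W)

Write both endpoints as unit vectors p₁, p₂ with components (cos φ cos λ, cos φ sin λ, sin φ).
The central angle between the endpoints is δ = arccos(p₁·p₂) ≈ 1.672 rad (95.8°).
Interpolate at f = 1/2 with slerp weights a = sin((1−f)δ)/sin δ ≈ 0.746, b = sin(fδ)/sin δ ≈ 0.746.
p = a·p₁ + b·p₂ ≈ (0.793, -0.544, -0.273); φ = arcsin(p_z) ≈ -15.84°, λ = atan2(p_y, p_x) ≈ -34.43°.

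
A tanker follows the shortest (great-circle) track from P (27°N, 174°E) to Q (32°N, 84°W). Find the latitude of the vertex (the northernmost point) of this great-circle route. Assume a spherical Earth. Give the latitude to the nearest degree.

The great circle lies in the plane with unit normal n̂ = (p₁ × p₂)/|p₁ × p₂|.
Here n̂_z ≈ +0.742; the vertex latitude is φ_max = arccos|n̂_z| ≈ 42.1°.
Check via Clairaut: cos φ_max = |cos φ₁| · sin C = cos(27.0°)·sin(56.3°) ≈ 0.742, again giving ≈ 42.1°.

≈ 42°N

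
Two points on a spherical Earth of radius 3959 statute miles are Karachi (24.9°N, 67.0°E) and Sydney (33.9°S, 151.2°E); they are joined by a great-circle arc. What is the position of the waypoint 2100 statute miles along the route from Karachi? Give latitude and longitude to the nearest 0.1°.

≈ 6.4°N, 92.2°E

From cos δ = sin φ₁ sin φ₂ + cos φ₁ cos φ₂ cos Δλ, the central angle is δ ≈ 1.730 rad (99.1°). The total great-circle distance is δ·R ≈ 1.730 × 3959 ≈ 6850 mi, so the target fraction is f = 2100/6850 ≈ 0.307.
Interpolate at f ≈ 0.307 with slerp weights a = sin((1−f)δ)/sin δ ≈ 0.944, b = sin(fδ)/sin δ ≈ 0.512.
p = a·p₁ + b·p₂ ≈ (-0.038, 0.993, 0.112); φ = arcsin(p_z) ≈ 6.41°, λ = atan2(p_y, p_x) ≈ 92.20°.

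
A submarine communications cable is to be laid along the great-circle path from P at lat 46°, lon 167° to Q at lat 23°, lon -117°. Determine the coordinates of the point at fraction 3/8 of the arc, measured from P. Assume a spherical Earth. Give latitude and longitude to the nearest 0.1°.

≈ lat 43.8°, lon -158.9°

Write both endpoints as unit vectors p₁, p₂ with components (cos φ cos λ, cos φ sin λ, sin φ).
The central angle between the endpoints is δ = arccos(p₁·p₂) ≈ 1.120 rad (64.2°).
Interpolate at f = 3/8 with slerp weights a = sin((1−f)δ)/sin δ ≈ 0.716, b = sin(fδ)/sin δ ≈ 0.453.
p = a·p₁ + b·p₂ ≈ (-0.674, -0.260, 0.692); φ = arcsin(p_z) ≈ 43.78°, λ = atan2(p_y, p_x) ≈ -158.92°.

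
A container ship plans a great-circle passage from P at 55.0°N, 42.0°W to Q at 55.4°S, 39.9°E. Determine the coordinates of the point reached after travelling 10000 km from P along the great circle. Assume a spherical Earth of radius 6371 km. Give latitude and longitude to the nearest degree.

≈ 23°S, 10°E

Write both endpoints as unit vectors p₁, p₂ with components (cos φ cos λ, cos φ sin λ, sin φ).
The central angle between the endpoints is δ = arccos(p₁·p₂) ≈ 2.250 rad (128.9°). The total great-circle distance is δ·R ≈ 2.250 × 6371 ≈ 14336 km, so the target fraction is f = 10000/14336 ≈ 0.698.
Interpolate at f ≈ 0.698 with slerp weights a = sin((1−f)δ)/sin δ ≈ 0.809, b = sin(fδ)/sin δ ≈ 1.286.
p = a·p₁ + b·p₂ ≈ (0.905, 0.158, -0.395); φ = arcsin(p_z) ≈ -23.30°, λ = atan2(p_y, p_x) ≈ 9.89°.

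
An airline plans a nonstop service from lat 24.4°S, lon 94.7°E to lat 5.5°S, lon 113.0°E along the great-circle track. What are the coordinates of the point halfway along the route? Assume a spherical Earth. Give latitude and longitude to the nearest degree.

Convert each endpoint to a unit vector on the sphere (x = cos φ cos λ, y = cos φ sin λ, z = sin φ).
The central angle between the endpoints is δ = arccos(p₁·p₂) ≈ 0.450 rad (25.8°).
Interpolate at f = 1/2 with slerp weights a = sin((1−f)δ)/sin δ ≈ 0.513, b = sin(fδ)/sin δ ≈ 0.513.
p = a·p₁ + b·p₂ ≈ (-0.238, 0.936, -0.261); φ = arcsin(p_z) ≈ -15.13°, λ = atan2(p_y, p_x) ≈ 104.26°.

≈ lat 15°S, lon 104°E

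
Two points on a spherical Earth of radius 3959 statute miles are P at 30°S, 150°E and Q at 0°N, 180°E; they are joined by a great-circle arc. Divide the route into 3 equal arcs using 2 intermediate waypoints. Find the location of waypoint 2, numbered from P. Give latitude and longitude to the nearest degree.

Convert each endpoint to a unit vector on the sphere (x = cos φ cos λ, y = cos φ sin λ, z = sin φ).
The central angle between the endpoints is δ = arccos(p₁·p₂) ≈ 0.723 rad (41.4°).
Interpolate at f = 2/3 with slerp weights a = sin((1−f)δ)/sin δ ≈ 0.361, b = sin(fδ)/sin δ ≈ 0.701.
p = a·p₁ + b·p₂ ≈ (-0.971, 0.156, -0.180); φ = arcsin(p_z) ≈ -10.39°, λ = atan2(p_y, p_x) ≈ 170.86°.

≈ 10°S, 171°E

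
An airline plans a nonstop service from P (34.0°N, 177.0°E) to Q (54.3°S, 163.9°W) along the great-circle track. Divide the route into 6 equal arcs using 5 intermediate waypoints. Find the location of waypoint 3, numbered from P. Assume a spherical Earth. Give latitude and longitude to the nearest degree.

Convert each endpoint to a unit vector on the sphere (x = cos φ cos λ, y = cos φ sin λ, z = sin φ).
The central angle between the endpoints is δ = arccos(p₁·p₂) ≈ 1.568 rad (89.8°).
Interpolate at f = 3/6 with slerp weights a = sin((1−f)δ)/sin δ ≈ 0.706, b = sin(fδ)/sin δ ≈ 0.706.
p = a·p₁ + b·p₂ ≈ (-0.980, -0.084, -0.179); φ = arcsin(p_z) ≈ -10.29°, λ = atan2(p_y, p_x) ≈ -175.12°.

≈ (10°S, 175°W)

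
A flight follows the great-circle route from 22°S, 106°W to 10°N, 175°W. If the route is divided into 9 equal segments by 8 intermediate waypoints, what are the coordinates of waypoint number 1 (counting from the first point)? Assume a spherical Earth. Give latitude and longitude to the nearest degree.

Convert each endpoint to a unit vector on the sphere (x = cos φ cos λ, y = cos φ sin λ, z = sin φ).
The central angle between the endpoints is δ = arccos(p₁·p₂) ≈ 1.306 rad (74.8°).
Interpolate at f = 1/9 with slerp weights a = sin((1−f)δ)/sin δ ≈ 0.950, b = sin(fδ)/sin δ ≈ 0.150.
p = a·p₁ + b·p₂ ≈ (-0.390, -0.860, -0.330); φ = arcsin(p_z) ≈ -19.27°, λ = atan2(p_y, p_x) ≈ -114.39°.

≈ 19°S, 114°W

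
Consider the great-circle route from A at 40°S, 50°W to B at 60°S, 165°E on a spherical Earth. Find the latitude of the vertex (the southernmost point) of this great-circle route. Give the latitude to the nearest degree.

≈ 77°S

The great circle lies in the plane with unit normal n̂ = (p₁ × p₂)/|p₁ × p₂|.
Here n̂_z ≈ -0.226; the vertex latitude is φ_max = arccos|n̂_z| ≈ 76.9°.
Check via Clairaut: cos φ_max = |cos φ₁| · sin C = cos(40.0°)·sin(162.8°) ≈ 0.226, again giving ≈ 76.9°.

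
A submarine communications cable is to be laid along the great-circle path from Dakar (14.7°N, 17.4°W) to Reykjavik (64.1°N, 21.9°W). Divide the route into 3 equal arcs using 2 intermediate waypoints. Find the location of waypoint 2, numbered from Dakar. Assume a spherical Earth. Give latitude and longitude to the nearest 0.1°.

Write both endpoints as unit vectors p₁, p₂ with components (cos φ cos λ, cos φ sin λ, sin φ).
The central angle between the endpoints is δ = arccos(p₁·p₂) ≈ 0.864 rad (49.5°).
Interpolate at f = 2/3 with slerp weights a = sin((1−f)δ)/sin δ ≈ 0.374, b = sin(fδ)/sin δ ≈ 0.716.
p = a·p₁ + b·p₂ ≈ (0.635, -0.225, 0.739); φ = arcsin(p_z) ≈ 47.65°, λ = atan2(p_y, p_x) ≈ -19.49°.

≈ 47.7°N, 19.5°W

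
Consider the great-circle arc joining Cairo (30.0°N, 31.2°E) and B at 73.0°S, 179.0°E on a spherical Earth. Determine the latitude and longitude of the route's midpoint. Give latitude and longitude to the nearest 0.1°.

Convert each endpoint to a unit vector on the sphere (x = cos φ cos λ, y = cos φ sin λ, z = sin φ).
The central angle between the endpoints is δ = arccos(p₁·p₂) ≈ 2.336 rad (133.8°).
Interpolate at f = 1/2 with slerp weights a = sin((1−f)δ)/sin δ ≈ 1.275, b = sin(fδ)/sin δ ≈ 1.275.
p = a·p₁ + b·p₂ ≈ (0.572, 0.578, -0.582); φ = arcsin(p_z) ≈ -35.58°, λ = atan2(p_y, p_x) ≈ 45.34°.

≈ 35.6°S, 45.3°E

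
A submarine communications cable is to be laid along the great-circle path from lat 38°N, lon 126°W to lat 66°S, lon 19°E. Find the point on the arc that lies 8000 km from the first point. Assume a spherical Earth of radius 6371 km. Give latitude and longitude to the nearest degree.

Write both endpoints as unit vectors p₁, p₂ with components (cos φ cos λ, cos φ sin λ, sin φ).
The central angle between the endpoints is δ = arccos(p₁·p₂) ≈ 2.541 rad (145.6°). The total great-circle distance is δ·R ≈ 2.541 × 6371 ≈ 16189 km, so the target fraction is f = 8000/16189 ≈ 0.494.
Interpolate at f ≈ 0.494 with slerp weights a = sin((1−f)δ)/sin δ ≈ 1.698, b = sin(fδ)/sin δ ≈ 1.682.
p = a·p₁ + b·p₂ ≈ (-0.139, -0.860, -0.492); φ = arcsin(p_z) ≈ -29.45°, λ = atan2(p_y, p_x) ≈ -99.21°.

≈ lat 29°S, lon 99°W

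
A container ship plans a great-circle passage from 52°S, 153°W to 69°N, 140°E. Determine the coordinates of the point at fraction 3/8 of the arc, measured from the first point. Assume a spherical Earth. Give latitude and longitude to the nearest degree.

From cos δ = sin φ₁ sin φ₂ + cos φ₁ cos φ₂ cos Δλ, the central angle is δ ≈ 2.278 rad (130.5°).
Interpolate at f = 3/8 with slerp weights a = sin((1−f)δ)/sin δ ≈ 1.301, b = sin(fδ)/sin δ ≈ 0.992.
p = a·p₁ + b·p₂ ≈ (-0.986, -0.135, -0.099); φ = arcsin(p_z) ≈ -5.70°, λ = atan2(p_y, p_x) ≈ -172.19°.

≈ 6°S, 172°W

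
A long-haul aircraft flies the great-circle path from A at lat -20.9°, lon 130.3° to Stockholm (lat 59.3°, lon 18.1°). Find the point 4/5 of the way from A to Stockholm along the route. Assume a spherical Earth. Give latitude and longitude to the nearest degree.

Convert each endpoint to a unit vector on the sphere (x = cos φ cos λ, y = cos φ sin λ, z = sin φ).
The central angle between the endpoints is δ = arccos(p₁·p₂) ≈ 2.079 rad (119.1°).
Interpolate at f = 4/5 with slerp weights a = sin((1−f)δ)/sin δ ≈ 0.463, b = sin(fδ)/sin δ ≈ 1.140.
p = a·p₁ + b·p₂ ≈ (0.274, 0.510, 0.815); φ = arcsin(p_z) ≈ 54.61°, λ = atan2(p_y, p_x) ≈ 61.79°.

≈ lat 55°, lon 62°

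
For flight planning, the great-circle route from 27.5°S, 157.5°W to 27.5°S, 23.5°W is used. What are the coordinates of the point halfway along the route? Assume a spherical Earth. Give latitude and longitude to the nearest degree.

Convert each endpoint to a unit vector on the sphere (x = cos φ cos λ, y = cos φ sin λ, z = sin φ).
The central angle between the endpoints is δ = arccos(p₁·p₂) ≈ 1.911 rad (109.5°).
Interpolate at f = 1/2 with slerp weights a = sin((1−f)δ)/sin δ ≈ 0.866, b = sin(fδ)/sin δ ≈ 0.866.
p = a·p₁ + b·p₂ ≈ (-0.005, -0.600, -0.800); φ = arcsin(p_z) ≈ -53.11°, λ = atan2(p_y, p_x) ≈ -90.50°.

≈ 53°S, 90°W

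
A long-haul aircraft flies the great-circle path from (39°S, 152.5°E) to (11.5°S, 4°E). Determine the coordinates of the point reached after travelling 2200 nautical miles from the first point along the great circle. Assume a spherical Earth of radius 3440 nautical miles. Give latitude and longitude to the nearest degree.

Convert each endpoint to a unit vector on the sphere (x = cos φ cos λ, y = cos φ sin λ, z = sin φ).
The central angle between the endpoints is δ = arccos(p₁·p₂) ≈ 2.122 rad (121.6°). The total great-circle distance is δ·R ≈ 2.122 × 3440 ≈ 7300 nmi, so the target fraction is f = 2200/7300 ≈ 0.301.
Interpolate at f ≈ 0.301 with slerp weights a = sin((1−f)δ)/sin δ ≈ 1.169, b = sin(fδ)/sin δ ≈ 0.701.
p = a·p₁ + b·p₂ ≈ (-0.121, 0.468, -0.876); φ = arcsin(p_z) ≈ -61.12°, λ = atan2(p_y, p_x) ≈ 104.53°.

≈ (61°S, 105°E)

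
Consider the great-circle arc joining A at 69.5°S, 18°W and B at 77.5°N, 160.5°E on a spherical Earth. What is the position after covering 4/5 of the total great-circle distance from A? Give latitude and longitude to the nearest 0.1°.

≈ 68.1°N, 13.8°W

Write both endpoints as unit vectors p₁, p₂ with components (cos φ cos λ, cos φ sin λ, sin φ).
The central angle between the endpoints is δ = arccos(p₁·p₂) ≈ 3.002 rad (172.0°).
Interpolate at f = 4/5 with slerp weights a = sin((1−f)δ)/sin δ ≈ 4.054, b = sin(fδ)/sin δ ≈ 4.839.
p = a·p₁ + b·p₂ ≈ (0.363, -0.089, 0.928); φ = arcsin(p_z) ≈ 68.06°, λ = atan2(p_y, p_x) ≈ -13.79°.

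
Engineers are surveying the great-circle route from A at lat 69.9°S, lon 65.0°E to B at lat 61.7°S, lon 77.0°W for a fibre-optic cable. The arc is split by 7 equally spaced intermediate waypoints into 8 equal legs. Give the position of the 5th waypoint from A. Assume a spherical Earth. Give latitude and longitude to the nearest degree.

Convert each endpoint to a unit vector on the sphere (x = cos φ cos λ, y = cos φ sin λ, z = sin φ).
The central angle between the endpoints is δ = arccos(p₁·p₂) ≈ 0.798 rad (45.7°).
Interpolate at f = 5/8 with slerp weights a = sin((1−f)δ)/sin δ ≈ 0.412, b = sin(fδ)/sin δ ≈ 0.668.
p = a·p₁ + b·p₂ ≈ (0.131, -0.180, -0.975); φ = arcsin(p_z) ≈ -77.12°, λ = atan2(p_y, p_x) ≈ -54.00°.

≈ lat 77°S, lon 54°W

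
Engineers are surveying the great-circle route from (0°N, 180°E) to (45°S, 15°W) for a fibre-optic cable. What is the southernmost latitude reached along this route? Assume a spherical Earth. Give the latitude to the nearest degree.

The great circle lies in the plane with unit normal n̂ = (p₁ × p₂)/|p₁ × p₂|.
Here n̂_z ≈ +0.251; the vertex latitude is φ_max = arccos|n̂_z| ≈ 75.5°.
Check via Clairaut: cos φ_max = |cos φ₁| · sin C = cos(0.0°)·sin(165.5°) ≈ 0.251, again giving ≈ 75.5°.

≈ 75°S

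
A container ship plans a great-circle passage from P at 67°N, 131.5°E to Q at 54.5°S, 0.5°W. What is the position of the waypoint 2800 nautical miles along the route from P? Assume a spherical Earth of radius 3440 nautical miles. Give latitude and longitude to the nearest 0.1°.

≈ 41.1°N, 57.5°E

Write both endpoints as unit vectors p₁, p₂ with components (cos φ cos λ, cos φ sin λ, sin φ).
The central angle between the endpoints is δ = arccos(p₁·p₂) ≈ 2.693 rad (154.3°). The total great-circle distance is δ·R ≈ 2.693 × 3440 ≈ 9265 nmi, so the target fraction is f = 2800/9265 ≈ 0.302.
Interpolate at f ≈ 0.302 with slerp weights a = sin((1−f)δ)/sin δ ≈ 2.199, b = sin(fδ)/sin δ ≈ 1.678.
p = a·p₁ + b·p₂ ≈ (0.405, 0.635, 0.658); φ = arcsin(p_z) ≈ 41.15°, λ = atan2(p_y, p_x) ≈ 57.47°.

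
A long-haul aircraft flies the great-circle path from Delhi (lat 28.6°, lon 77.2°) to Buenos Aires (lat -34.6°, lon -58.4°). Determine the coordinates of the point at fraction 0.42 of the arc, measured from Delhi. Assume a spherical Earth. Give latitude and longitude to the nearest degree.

The haversine formula gives a central angle δ ≈ 2.479 rad (142.0°) between the endpoints.
Interpolate at f = 0.42 with slerp weights a = sin((1−f)δ)/sin δ ≈ 1.610, b = sin(fδ)/sin δ ≈ 1.402.
p = a·p₁ + b·p₂ ≈ (0.918, 0.396, -0.025); φ = arcsin(p_z) ≈ -1.45°, λ = atan2(p_y, p_x) ≈ 23.32°.

≈ lat -1°, lon 23°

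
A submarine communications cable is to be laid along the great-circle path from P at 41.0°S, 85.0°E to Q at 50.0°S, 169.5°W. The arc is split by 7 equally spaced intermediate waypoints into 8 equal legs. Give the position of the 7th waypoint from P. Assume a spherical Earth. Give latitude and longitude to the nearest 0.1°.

Write both endpoints as unit vectors p₁, p₂ with components (cos φ cos λ, cos φ sin λ, sin φ).
The central angle between the endpoints is δ = arccos(p₁·p₂) ≈ 1.189 rad (68.1°).
Interpolate at f = 7/8 with slerp weights a = sin((1−f)δ)/sin δ ≈ 0.160, b = sin(fδ)/sin δ ≈ 0.929.
p = a·p₁ + b·p₂ ≈ (-0.577, 0.011, -0.817); φ = arcsin(p_z) ≈ -54.76°, λ = atan2(p_y, p_x) ≈ 178.90°.

≈ 54.8°S, 178.9°E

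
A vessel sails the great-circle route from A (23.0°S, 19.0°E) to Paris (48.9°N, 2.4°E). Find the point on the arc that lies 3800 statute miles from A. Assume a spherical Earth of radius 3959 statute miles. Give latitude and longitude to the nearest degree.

≈ (31°N, 8°E)

Write both endpoints as unit vectors p₁, p₂ with components (cos φ cos λ, cos φ sin λ, sin φ).
The central angle between the endpoints is δ = arccos(p₁·p₂) ≈ 1.281 rad (73.4°). The total great-circle distance is δ·R ≈ 1.281 × 3959 ≈ 5073 mi, so the target fraction is f = 3800/5073 ≈ 0.749.
Interpolate at f ≈ 0.749 with slerp weights a = sin((1−f)δ)/sin δ ≈ 0.330, b = sin(fδ)/sin δ ≈ 0.855.
p = a·p₁ + b·p₂ ≈ (0.848, 0.122, 0.515); φ = arcsin(p_z) ≈ 31.01°, λ = atan2(p_y, p_x) ≈ 8.21°.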